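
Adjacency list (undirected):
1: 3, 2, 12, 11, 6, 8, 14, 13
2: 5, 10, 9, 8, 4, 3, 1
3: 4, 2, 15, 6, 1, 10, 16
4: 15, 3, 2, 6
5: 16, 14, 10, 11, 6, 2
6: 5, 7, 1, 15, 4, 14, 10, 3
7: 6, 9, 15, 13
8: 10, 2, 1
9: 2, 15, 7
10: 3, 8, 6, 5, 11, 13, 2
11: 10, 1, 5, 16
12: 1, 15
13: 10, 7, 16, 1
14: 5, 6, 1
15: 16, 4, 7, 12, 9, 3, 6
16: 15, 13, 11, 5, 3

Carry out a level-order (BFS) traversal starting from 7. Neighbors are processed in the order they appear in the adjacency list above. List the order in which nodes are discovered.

Visit 7; enqueue 6, 9, 15, 13 → queue [6, 9, 15, 13]
Visit 6; enqueue 5, 1, 4, 14, 10, 3 → queue [9, 15, 13, 5, 1, 4, 14, 10, 3]
Visit 9; enqueue 2 → queue [15, 13, 5, 1, 4, 14, 10, 3, 2]
Visit 15; enqueue 16, 12 → queue [13, 5, 1, 4, 14, 10, 3, 2, 16, 12]
Visit 13 → queue [5, 1, 4, 14, 10, 3, 2, 16, 12]
Visit 5; enqueue 11 → queue [1, 4, 14, 10, 3, 2, 16, 12, 11]
Visit 1; enqueue 8 → queue [4, 14, 10, 3, 2, 16, 12, 11, 8]
Visit 4 → queue [14, 10, 3, 2, 16, 12, 11, 8]
Visit 14 → queue [10, 3, 2, 16, 12, 11, 8]
Visit 10 → queue [3, 2, 16, 12, 11, 8]
Visit 3 → queue [2, 16, 12, 11, 8]
Visit 2 → queue [16, 12, 11, 8]
Visit 16 → queue [12, 11, 8]
Visit 12 → queue [11, 8]
Visit 11 → queue [8]
Visit 8 → queue []

7 → 6 → 9 → 15 → 13 → 5 → 1 → 4 → 14 → 10 → 3 → 2 → 16 → 12 → 11 → 8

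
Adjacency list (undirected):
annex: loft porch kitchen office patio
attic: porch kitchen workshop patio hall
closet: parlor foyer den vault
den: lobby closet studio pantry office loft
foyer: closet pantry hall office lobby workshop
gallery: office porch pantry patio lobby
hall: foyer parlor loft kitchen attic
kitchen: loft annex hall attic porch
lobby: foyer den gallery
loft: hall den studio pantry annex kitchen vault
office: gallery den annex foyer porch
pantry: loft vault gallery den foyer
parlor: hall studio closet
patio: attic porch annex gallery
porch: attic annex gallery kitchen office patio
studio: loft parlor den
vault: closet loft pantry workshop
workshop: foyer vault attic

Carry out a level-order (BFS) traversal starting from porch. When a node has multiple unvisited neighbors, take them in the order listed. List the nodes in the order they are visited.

porch → attic → annex → gallery → kitchen → office → patio → workshop → hall → loft → pantry → lobby → den → foyer → vault → parlor → studio → closet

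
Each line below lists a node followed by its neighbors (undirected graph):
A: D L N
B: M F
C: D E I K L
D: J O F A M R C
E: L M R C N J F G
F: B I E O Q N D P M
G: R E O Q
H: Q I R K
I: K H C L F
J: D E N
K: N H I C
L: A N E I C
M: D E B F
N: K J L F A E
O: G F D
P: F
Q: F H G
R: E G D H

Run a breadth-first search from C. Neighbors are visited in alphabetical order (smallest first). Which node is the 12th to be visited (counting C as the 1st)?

Visit C; enqueue D, E, I, K, L → queue [D, E, I, K, L]
Visit D; enqueue A, F, J, M, O, R → queue [E, I, K, L, A, F, J, M, O, R]
Visit E; enqueue G, N → queue [I, K, L, A, F, J, M, O, R, G, N]
Visit I; enqueue H → queue [K, L, A, F, J, M, O, R, G, N, H]
Visit K → queue [L, A, F, J, M, O, R, G, N, H]
Visit L → queue [A, F, J, M, O, R, G, N, H]
Visit A → queue [F, J, M, O, R, G, N, H]
Visit F; enqueue B, P, Q → queue [J, M, O, R, G, N, H, B, P, Q]
Visit J → queue [M, O, R, G, N, H, B, P, Q]
Visit M → queue [O, R, G, N, H, B, P, Q]
Visit O → queue [R, G, N, H, B, P, Q]
Visit R → queue [G, N, H, B, P, Q]
Visit G → queue [N, H, B, P, Q]
Visit N → queue [H, B, P, Q]
Visit H → queue [B, P, Q]
Visit B → queue [P, Q]
Visit P → queue [Q]
Visit Q → queue []

Visit order: C, D, E, I, K, L, A, F, J, M, O, R, G, N, H, B, P, Q

R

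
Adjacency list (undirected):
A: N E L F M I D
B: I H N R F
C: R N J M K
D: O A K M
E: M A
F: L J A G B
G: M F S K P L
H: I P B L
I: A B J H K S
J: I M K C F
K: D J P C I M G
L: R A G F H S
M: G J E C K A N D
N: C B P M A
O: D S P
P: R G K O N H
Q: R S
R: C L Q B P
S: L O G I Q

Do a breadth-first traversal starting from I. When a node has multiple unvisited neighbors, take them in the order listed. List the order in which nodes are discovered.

I A B J H K S N E L F M D R C P G O Q

Visit I; enqueue A, B, J, H, K, S → queue [A, B, J, H, K, S]
Visit A; enqueue N, E, L, F, M, D → queue [B, J, H, K, S, N, E, L, F, M, D]
Visit B; enqueue R → queue [J, H, K, S, N, E, L, F, M, D, R]
Visit J; enqueue C → queue [H, K, S, N, E, L, F, M, D, R, C]
Visit H; enqueue P → queue [K, S, N, E, L, F, M, D, R, C, P]
Visit K; enqueue G → queue [S, N, E, L, F, M, D, R, C, P, G]
Visit S; enqueue O, Q → queue [N, E, L, F, M, D, R, C, P, G, O, Q]
Visit N → queue [E, L, F, M, D, R, C, P, G, O, Q]
Visit E → queue [L, F, M, D, R, C, P, G, O, Q]
Visit L → queue [F, M, D, R, C, P, G, O, Q]
Visit F → queue [M, D, R, C, P, G, O, Q]
Visit M → queue [D, R, C, P, G, O, Q]
Visit D → queue [R, C, P, G, O, Q]
Visit R → queue [C, P, G, O, Q]
Visit C → queue [P, G, O, Q]
Visit P → queue [G, O, Q]
Visit G → queue [O, Q]
Visit O → queue [Q]
Visit Q → queue []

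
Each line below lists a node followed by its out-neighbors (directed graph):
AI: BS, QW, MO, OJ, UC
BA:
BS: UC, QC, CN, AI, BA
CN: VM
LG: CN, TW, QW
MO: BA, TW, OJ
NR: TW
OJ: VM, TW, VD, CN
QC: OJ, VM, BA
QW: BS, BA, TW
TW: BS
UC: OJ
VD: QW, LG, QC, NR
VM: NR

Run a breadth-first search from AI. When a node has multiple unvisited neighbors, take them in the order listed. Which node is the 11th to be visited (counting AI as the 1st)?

Visit AI; enqueue BS, QW, MO, OJ, UC → queue [BS, QW, MO, OJ, UC]
Visit BS; enqueue QC, CN, BA → queue [QW, MO, OJ, UC, QC, CN, BA]
Visit QW; enqueue TW → queue [MO, OJ, UC, QC, CN, BA, TW]
Visit MO → queue [OJ, UC, QC, CN, BA, TW]
Visit OJ; enqueue VM, VD → queue [UC, QC, CN, BA, TW, VM, VD]
Visit UC → queue [QC, CN, BA, TW, VM, VD]
Visit QC → queue [CN, BA, TW, VM, VD]
Visit CN → queue [BA, TW, VM, VD]
Visit BA → queue [TW, VM, VD]
Visit TW → queue [VM, VD]
Visit VM; enqueue NR → queue [VD, NR]
Visit VD; enqueue LG → queue [NR, LG]
Visit NR → queue [LG]
Visit LG → queue []

Visit order: AI, BS, QW, MO, OJ, UC, QC, CN, BA, TW, VM, VD, NR, LG

VM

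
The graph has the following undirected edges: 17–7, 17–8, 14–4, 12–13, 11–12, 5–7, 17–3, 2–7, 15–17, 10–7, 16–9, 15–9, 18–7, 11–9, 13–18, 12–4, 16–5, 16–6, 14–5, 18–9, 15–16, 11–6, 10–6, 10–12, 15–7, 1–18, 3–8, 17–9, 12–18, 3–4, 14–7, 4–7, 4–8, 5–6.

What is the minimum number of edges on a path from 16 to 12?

3

Level 0: 16
Level 1: 5, 6, 9, 15
Level 2: 7, 10, 11, 14, 17, 18
Level 3: 1, 2, 3, 4, 8, 12, 13
12 first appears at level 3.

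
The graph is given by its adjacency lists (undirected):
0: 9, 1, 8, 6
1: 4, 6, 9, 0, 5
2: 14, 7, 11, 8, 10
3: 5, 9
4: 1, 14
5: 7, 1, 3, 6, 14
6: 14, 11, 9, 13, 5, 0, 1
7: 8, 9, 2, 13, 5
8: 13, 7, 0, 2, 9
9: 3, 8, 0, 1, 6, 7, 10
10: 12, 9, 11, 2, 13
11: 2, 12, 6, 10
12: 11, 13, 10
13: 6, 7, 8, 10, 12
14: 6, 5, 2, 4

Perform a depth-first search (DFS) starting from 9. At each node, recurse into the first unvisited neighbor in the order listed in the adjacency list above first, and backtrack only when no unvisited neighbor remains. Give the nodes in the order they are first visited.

9, 3, 5, 7, 8, 13, 6, 14, 2, 11, 12, 10, 4, 1, 0

Visit 9
9 → 3
3 → 5
5 → 7
7 → 8
8 → 13
13 → 6
6 → 14
14 → 2
2 → 11
11 → 12
12 → 10
14 → 4
4 → 1
1 → 0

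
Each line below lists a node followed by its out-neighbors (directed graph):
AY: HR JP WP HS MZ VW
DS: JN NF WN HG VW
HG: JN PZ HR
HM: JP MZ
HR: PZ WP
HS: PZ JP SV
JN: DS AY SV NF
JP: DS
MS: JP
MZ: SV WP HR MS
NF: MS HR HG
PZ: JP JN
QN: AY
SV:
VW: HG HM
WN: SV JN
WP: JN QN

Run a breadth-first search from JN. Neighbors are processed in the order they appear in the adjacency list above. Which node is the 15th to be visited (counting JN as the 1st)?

Visit JN; enqueue DS, AY, SV, NF → queue [DS, AY, SV, NF]
Visit DS; enqueue WN, HG, VW → queue [AY, SV, NF, WN, HG, VW]
Visit AY; enqueue HR, JP, WP, HS, MZ → queue [SV, NF, WN, HG, VW, HR, JP, WP, HS, MZ]
Visit SV → queue [NF, WN, HG, VW, HR, JP, WP, HS, MZ]
Visit NF; enqueue MS → queue [WN, HG, VW, HR, JP, WP, HS, MZ, MS]
Visit WN → queue [HG, VW, HR, JP, WP, HS, MZ, MS]
Visit HG; enqueue PZ → queue [VW, HR, JP, WP, HS, MZ, MS, PZ]
Visit VW; enqueue HM → queue [HR, JP, WP, HS, MZ, MS, PZ, HM]
Visit HR → queue [JP, WP, HS, MZ, MS, PZ, HM]
Visit JP → queue [WP, HS, MZ, MS, PZ, HM]
Visit WP; enqueue QN → queue [HS, MZ, MS, PZ, HM, QN]
Visit HS → queue [MZ, MS, PZ, HM, QN]
Visit MZ → queue [MS, PZ, HM, QN]
Visit MS → queue [PZ, HM, QN]
Visit PZ → queue [HM, QN]
Visit HM → queue [QN]
Visit QN → queue []

Visit order: JN, DS, AY, SV, NF, WN, HG, VW, HR, JP, WP, HS, MZ, MS, PZ, HM, QN

PZ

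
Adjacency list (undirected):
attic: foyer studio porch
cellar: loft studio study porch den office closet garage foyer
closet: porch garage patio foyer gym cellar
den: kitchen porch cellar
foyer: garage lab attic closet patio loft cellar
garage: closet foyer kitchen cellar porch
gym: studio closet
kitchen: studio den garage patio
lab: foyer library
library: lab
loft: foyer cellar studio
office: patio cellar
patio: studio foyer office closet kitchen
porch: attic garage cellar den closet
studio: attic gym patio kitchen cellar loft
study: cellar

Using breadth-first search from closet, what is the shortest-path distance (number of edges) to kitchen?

2

Level 0: closet
Level 1: cellar, foyer, garage, gym, patio, porch
Level 2: attic, den, kitchen, lab, loft, office, studio, study
Level 3: library
kitchen first appears at level 2.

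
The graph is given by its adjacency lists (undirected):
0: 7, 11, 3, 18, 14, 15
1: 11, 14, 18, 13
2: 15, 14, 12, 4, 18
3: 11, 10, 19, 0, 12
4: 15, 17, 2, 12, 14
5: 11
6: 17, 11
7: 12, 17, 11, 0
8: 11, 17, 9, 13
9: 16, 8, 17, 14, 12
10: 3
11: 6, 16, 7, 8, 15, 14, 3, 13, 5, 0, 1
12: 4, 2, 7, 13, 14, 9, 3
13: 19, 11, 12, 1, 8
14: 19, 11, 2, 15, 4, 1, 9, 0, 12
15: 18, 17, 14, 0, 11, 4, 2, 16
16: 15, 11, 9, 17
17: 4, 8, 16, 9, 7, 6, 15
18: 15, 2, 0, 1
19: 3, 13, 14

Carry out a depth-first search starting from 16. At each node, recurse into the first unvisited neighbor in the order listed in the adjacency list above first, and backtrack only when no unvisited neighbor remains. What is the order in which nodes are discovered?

16 15 18 2 14 19 3 11 6 17 4 12 7 0 13 1 8 9 5 10

Visit 16
16 → 15
15 → 18
18 → 2
2 → 14
14 → 19
19 → 3
3 → 11
11 → 6
6 → 17
17 → 4
4 → 12
12 → 7
7 → 0
12 → 13
13 → 1
13 → 8
8 → 9
11 → 5
3 → 10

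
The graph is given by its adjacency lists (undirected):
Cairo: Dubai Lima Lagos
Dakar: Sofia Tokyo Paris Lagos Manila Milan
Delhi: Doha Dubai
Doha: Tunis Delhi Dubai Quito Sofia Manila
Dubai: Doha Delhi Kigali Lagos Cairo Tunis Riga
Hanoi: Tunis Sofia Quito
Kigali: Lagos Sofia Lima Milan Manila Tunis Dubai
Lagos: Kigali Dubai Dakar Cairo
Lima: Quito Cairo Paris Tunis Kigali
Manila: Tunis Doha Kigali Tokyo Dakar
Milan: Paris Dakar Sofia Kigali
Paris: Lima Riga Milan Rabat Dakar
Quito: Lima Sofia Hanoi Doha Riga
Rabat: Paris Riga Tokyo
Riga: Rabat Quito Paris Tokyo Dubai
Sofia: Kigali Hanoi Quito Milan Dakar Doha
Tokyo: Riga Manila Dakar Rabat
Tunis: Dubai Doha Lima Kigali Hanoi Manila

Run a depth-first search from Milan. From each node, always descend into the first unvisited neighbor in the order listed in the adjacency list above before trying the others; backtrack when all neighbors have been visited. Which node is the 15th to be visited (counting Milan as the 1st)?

Rabat

Visit Milan
Milan → Paris
Paris → Lima
Lima → Quito
Quito → Sofia
Sofia → Kigali
Kigali → Lagos
Lagos → Dubai
Dubai → Doha
Doha → Tunis
Tunis → Hanoi
Tunis → Manila
Manila → Tokyo
Tokyo → Riga
Riga → Rabat
Tokyo → Dakar
Doha → Delhi
Dubai → Cairo

Visit order: Milan, Paris, Lima, Quito, Sofia, Kigali, Lagos, Dubai, Doha, Tunis, Hanoi, Manila, Tokyo, Riga, Rabat, Dakar, Delhi, Cairo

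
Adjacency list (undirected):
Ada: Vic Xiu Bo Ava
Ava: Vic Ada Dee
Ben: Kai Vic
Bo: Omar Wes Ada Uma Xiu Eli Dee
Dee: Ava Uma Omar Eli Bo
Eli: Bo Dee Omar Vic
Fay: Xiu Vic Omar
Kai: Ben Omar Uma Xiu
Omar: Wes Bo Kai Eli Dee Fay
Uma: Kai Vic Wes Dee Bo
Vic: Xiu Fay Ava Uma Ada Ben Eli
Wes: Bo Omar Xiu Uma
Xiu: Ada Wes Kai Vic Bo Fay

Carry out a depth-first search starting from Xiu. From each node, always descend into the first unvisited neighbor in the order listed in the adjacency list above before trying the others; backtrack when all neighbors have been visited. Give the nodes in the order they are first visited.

Visit Xiu
Xiu → Ada
Ada → Vic
Vic → Fay
Fay → Omar
Omar → Wes
Wes → Bo
Bo → Uma
Uma → Kai
Kai → Ben
Uma → Dee
Dee → Ava
Dee → Eli

Xiu → Ada → Vic → Fay → Omar → Wes → Bo → Uma → Kai → Ben → Dee → Ava → Eli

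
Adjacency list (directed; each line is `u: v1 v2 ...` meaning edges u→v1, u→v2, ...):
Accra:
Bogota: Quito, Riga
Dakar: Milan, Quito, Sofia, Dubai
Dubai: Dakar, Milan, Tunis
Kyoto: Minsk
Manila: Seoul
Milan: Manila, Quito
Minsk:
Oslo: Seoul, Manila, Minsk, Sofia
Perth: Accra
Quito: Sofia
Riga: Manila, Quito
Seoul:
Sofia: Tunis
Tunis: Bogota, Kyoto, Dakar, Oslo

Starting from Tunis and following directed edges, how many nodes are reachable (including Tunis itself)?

13

BFS from Tunis visits: Tunis, Bogota, Kyoto, Dakar, Oslo, Quito, Riga, Minsk, Milan, Sofia, Dubai, Seoul, Manila
Reachable nodes: 13 of 15 total.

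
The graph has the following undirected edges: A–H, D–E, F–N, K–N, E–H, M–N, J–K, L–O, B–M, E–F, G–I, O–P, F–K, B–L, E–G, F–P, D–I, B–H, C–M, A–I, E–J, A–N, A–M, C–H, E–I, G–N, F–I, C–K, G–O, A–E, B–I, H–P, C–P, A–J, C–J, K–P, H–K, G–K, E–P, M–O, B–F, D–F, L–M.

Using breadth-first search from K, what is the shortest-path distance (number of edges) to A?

Level 0: K
Level 1: C, F, G, H, J, N, P
Level 2: A, B, D, E, I, M, O
Level 3: L
A first appears at level 2.

2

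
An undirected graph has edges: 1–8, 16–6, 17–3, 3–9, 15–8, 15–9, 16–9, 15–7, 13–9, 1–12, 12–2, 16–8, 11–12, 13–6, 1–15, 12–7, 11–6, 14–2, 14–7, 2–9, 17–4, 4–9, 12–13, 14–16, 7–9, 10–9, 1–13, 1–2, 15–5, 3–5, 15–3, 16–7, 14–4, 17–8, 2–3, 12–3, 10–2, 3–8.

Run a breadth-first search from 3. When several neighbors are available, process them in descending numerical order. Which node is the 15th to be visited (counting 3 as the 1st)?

Visit 3; enqueue 17, 15, 12, 9, 8, 5, 2 → queue [17, 15, 12, 9, 8, 5, 2]
Visit 17; enqueue 4 → queue [15, 12, 9, 8, 5, 2, 4]
Visit 15; enqueue 7, 1 → queue [12, 9, 8, 5, 2, 4, 7, 1]
Visit 12; enqueue 13, 11 → queue [9, 8, 5, 2, 4, 7, 1, 13, 11]
Visit 9; enqueue 16, 10 → queue [8, 5, 2, 4, 7, 1, 13, 11, 16, 10]
Visit 8 → queue [5, 2, 4, 7, 1, 13, 11, 16, 10]
Visit 5 → queue [2, 4, 7, 1, 13, 11, 16, 10]
Visit 2; enqueue 14 → queue [4, 7, 1, 13, 11, 16, 10, 14]
Visit 4 → queue [7, 1, 13, 11, 16, 10, 14]
Visit 7 → queue [1, 13, 11, 16, 10, 14]
Visit 1 → queue [13, 11, 16, 10, 14]
Visit 13; enqueue 6 → queue [11, 16, 10, 14, 6]
Visit 11 → queue [16, 10, 14, 6]
Visit 16 → queue [10, 14, 6]
Visit 10 → queue [14, 6]
Visit 14 → queue [6]
Visit 6 → queue []

Visit order: 3, 17, 15, 12, 9, 8, 5, 2, 4, 7, 1, 13, 11, 16, 10, 14, 6

10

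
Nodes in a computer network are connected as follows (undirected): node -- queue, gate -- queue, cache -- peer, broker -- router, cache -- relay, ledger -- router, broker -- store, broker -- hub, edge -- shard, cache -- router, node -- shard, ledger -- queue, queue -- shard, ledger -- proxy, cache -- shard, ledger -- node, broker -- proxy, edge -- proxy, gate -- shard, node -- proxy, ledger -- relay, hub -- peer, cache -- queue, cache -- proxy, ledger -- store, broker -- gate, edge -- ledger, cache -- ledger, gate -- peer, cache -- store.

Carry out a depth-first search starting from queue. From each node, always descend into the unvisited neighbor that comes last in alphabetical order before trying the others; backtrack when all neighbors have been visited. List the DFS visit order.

Visit queue
queue → shard
shard → node
node → proxy
proxy → ledger
ledger → store
store → cache
cache → router
router → broker
broker → hub
hub → peer
peer → gate
cache → relay
ledger → edge

queue, shard, node, proxy, ledger, store, cache, router, broker, hub, peer, gate, relay, edge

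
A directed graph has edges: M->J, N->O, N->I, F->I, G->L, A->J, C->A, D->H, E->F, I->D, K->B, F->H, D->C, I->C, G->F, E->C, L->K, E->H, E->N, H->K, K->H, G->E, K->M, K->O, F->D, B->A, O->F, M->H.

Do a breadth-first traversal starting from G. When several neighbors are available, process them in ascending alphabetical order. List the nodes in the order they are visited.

G → E → F → L → C → H → N → D → I → K → A → O → B → M → J

Visit G; enqueue E, F, L → queue [E, F, L]
Visit E; enqueue C, H, N → queue [F, L, C, H, N]
Visit F; enqueue D, I → queue [L, C, H, N, D, I]
Visit L; enqueue K → queue [C, H, N, D, I, K]
Visit C; enqueue A → queue [H, N, D, I, K, A]
Visit H → queue [N, D, I, K, A]
Visit N; enqueue O → queue [D, I, K, A, O]
Visit D → queue [I, K, A, O]
Visit I → queue [K, A, O]
Visit K; enqueue B, M → queue [A, O, B, M]
Visit A; enqueue J → queue [O, B, M, J]
Visit O → queue [B, M, J]
Visit B → queue [M, J]
Visit M → queue [J]
Visit J → queue []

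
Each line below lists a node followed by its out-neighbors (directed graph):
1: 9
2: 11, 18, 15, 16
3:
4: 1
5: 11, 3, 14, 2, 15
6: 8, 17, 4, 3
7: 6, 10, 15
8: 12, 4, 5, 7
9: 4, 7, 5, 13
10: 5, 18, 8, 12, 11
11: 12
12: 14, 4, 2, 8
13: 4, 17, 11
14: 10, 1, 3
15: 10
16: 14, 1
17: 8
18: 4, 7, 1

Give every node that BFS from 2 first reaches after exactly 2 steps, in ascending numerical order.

1, 4, 7, 10, 12, 14

Level 0: 2
Level 1: 11, 15, 16, 18
Level 2: 1, 4, 7, 10, 12, 14
Level 3: 3, 5, 6, 8, 9
Level 4: 13, 17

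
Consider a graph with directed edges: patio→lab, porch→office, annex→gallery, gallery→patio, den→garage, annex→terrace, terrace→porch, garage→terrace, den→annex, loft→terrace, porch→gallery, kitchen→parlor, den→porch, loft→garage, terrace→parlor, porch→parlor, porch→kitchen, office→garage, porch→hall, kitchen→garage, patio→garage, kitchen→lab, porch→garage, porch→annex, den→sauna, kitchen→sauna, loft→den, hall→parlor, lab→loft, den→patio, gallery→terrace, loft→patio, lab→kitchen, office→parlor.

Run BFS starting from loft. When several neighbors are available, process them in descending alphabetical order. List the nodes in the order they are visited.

loft, terrace, patio, garage, den, porch, parlor, lab, sauna, annex, office, kitchen, hall, gallery

Visit loft; enqueue terrace, patio, garage, den → queue [terrace, patio, garage, den]
Visit terrace; enqueue porch, parlor → queue [patio, garage, den, porch, parlor]
Visit patio; enqueue lab → queue [garage, den, porch, parlor, lab]
Visit garage → queue [den, porch, parlor, lab]
Visit den; enqueue sauna, annex → queue [porch, parlor, lab, sauna, annex]
Visit porch; enqueue office, kitchen, hall, gallery → queue [parlor, lab, sauna, annex, office, kitchen, hall, gallery]
Visit parlor → queue [lab, sauna, annex, office, kitchen, hall, gallery]
Visit lab → queue [sauna, annex, office, kitchen, hall, gallery]
Visit sauna → queue [annex, office, kitchen, hall, gallery]
Visit annex → queue [office, kitchen, hall, gallery]
Visit office → queue [kitchen, hall, gallery]
Visit kitchen → queue [hall, gallery]
Visit hall → queue [gallery]
Visit gallery → queue []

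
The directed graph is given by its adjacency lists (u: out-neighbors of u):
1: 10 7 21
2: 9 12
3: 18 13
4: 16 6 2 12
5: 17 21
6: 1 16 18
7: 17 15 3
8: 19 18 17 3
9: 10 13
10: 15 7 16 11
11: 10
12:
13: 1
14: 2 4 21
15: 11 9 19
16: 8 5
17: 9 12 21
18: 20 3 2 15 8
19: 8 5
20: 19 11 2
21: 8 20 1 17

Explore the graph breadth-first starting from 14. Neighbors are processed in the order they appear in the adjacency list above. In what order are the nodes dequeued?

Visit 14; enqueue 2, 4, 21 → queue [2, 4, 21]
Visit 2; enqueue 9, 12 → queue [4, 21, 9, 12]
Visit 4; enqueue 16, 6 → queue [21, 9, 12, 16, 6]
Visit 21; enqueue 8, 20, 1, 17 → queue [9, 12, 16, 6, 8, 20, 1, 17]
Visit 9; enqueue 10, 13 → queue [12, 16, 6, 8, 20, 1, 17, 10, 13]
Visit 12 → queue [16, 6, 8, 20, 1, 17, 10, 13]
Visit 16; enqueue 5 → queue [6, 8, 20, 1, 17, 10, 13, 5]
Visit 6; enqueue 18 → queue [8, 20, 1, 17, 10, 13, 5, 18]
Visit 8; enqueue 19, 3 → queue [20, 1, 17, 10, 13, 5, 18, 19, 3]
Visit 20; enqueue 11 → queue [1, 17, 10, 13, 5, 18, 19, 3, 11]
Visit 1; enqueue 7 → queue [17, 10, 13, 5, 18, 19, 3, 11, 7]
Visit 17 → queue [10, 13, 5, 18, 19, 3, 11, 7]
Visit 10; enqueue 15 → queue [13, 5, 18, 19, 3, 11, 7, 15]
Visit 13 → queue [5, 18, 19, 3, 11, 7, 15]
Visit 5 → queue [18, 19, 3, 11, 7, 15]
Visit 18 → queue [19, 3, 11, 7, 15]
Visit 19 → queue [3, 11, 7, 15]
Visit 3 → queue [11, 7, 15]
Visit 11 → queue [7, 15]
Visit 7 → queue [15]
Visit 15 → queue []

14 -> 2 -> 4 -> 21 -> 9 -> 12 -> 16 -> 6 -> 8 -> 20 -> 1 -> 17 -> 10 -> 13 -> 5 -> 18 -> 19 -> 3 -> 11 -> 7 -> 15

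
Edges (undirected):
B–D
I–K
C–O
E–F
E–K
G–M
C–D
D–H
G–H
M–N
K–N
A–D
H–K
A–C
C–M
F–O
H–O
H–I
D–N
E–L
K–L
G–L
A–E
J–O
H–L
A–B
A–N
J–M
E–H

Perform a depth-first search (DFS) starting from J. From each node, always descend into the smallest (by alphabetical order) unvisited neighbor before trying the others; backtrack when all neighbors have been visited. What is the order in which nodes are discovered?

Visit J
J → M
M → C
C → A
A → B
B → D
D → H
H → E
E → F
F → O
E → K
K → I
K → L
L → G
K → N

J → M → C → A → B → D → H → E → F → O → K → I → L → G → N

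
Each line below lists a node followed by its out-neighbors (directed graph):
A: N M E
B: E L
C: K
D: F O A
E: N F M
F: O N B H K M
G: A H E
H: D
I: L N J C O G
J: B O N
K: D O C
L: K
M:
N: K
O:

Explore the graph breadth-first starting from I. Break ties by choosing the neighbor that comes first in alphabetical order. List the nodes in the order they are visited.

I, C, G, J, L, N, O, K, A, E, H, B, D, M, F

Visit I; enqueue C, G, J, L, N, O → queue [C, G, J, L, N, O]
Visit C; enqueue K → queue [G, J, L, N, O, K]
Visit G; enqueue A, E, H → queue [J, L, N, O, K, A, E, H]
Visit J; enqueue B → queue [L, N, O, K, A, E, H, B]
Visit L → queue [N, O, K, A, E, H, B]
Visit N → queue [O, K, A, E, H, B]
Visit O → queue [K, A, E, H, B]
Visit K; enqueue D → queue [A, E, H, B, D]
Visit A; enqueue M → queue [E, H, B, D, M]
Visit E; enqueue F → queue [H, B, D, M, F]
Visit H → queue [B, D, M, F]
Visit B → queue [D, M, F]
Visit D → queue [M, F]
Visit M → queue [F]
Visit F → queue []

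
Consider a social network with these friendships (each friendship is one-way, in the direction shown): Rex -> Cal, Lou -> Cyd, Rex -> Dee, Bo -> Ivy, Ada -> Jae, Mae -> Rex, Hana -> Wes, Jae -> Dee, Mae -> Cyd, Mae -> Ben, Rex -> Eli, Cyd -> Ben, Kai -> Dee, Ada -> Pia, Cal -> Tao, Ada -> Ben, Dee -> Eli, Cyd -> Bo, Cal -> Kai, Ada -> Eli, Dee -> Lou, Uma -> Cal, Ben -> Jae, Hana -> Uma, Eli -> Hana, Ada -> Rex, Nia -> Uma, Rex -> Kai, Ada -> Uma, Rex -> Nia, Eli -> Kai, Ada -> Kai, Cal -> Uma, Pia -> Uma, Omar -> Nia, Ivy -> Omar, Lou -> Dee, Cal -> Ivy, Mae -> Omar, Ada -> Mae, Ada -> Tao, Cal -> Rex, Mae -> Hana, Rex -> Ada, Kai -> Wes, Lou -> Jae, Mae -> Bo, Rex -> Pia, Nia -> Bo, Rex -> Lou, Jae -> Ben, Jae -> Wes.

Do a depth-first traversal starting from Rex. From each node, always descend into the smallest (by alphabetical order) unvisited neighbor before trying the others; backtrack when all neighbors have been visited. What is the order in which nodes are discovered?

Rex, Ada, Ben, Jae, Dee, Eli, Hana, Uma, Cal, Ivy, Omar, Nia, Bo, Kai, Wes, Tao, Lou, Cyd, Mae, Pia

Visit Rex
Rex → Ada
Ada → Ben
Ben → Jae
Jae → Dee
Dee → Eli
Eli → Hana
Hana → Uma
Uma → Cal
Cal → Ivy
Ivy → Omar
Omar → Nia
Nia → Bo
Cal → Kai
Kai → Wes
Cal → Tao
Dee → Lou
Lou → Cyd
Ada → Mae
Ada → Pia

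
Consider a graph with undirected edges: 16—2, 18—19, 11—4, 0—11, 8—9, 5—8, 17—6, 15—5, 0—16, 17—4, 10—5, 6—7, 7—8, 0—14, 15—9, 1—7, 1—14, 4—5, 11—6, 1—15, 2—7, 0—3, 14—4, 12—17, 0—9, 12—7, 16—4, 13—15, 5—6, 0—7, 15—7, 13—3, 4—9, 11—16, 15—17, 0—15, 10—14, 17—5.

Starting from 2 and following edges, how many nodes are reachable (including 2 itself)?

18

BFS from 2 visits: 2, 16, 7, 11, 4, 0, 15, 12, 8, 6, 1, 17, 14, 9, 5, 3, 13, 10
Reachable nodes: 18 of 20 total.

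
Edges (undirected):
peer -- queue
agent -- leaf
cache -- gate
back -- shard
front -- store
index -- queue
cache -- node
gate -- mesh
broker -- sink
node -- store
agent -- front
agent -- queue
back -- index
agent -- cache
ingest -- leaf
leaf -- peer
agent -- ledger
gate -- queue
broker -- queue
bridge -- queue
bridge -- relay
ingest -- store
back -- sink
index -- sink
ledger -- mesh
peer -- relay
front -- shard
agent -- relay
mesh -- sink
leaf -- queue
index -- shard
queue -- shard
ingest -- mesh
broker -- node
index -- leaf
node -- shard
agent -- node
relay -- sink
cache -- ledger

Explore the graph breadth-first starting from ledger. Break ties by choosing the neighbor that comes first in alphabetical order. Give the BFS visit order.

Visit ledger; enqueue agent, cache, mesh → queue [agent, cache, mesh]
Visit agent; enqueue front, leaf, node, queue, relay → queue [cache, mesh, front, leaf, node, queue, relay]
Visit cache; enqueue gate → queue [mesh, front, leaf, node, queue, relay, gate]
Visit mesh; enqueue ingest, sink → queue [front, leaf, node, queue, relay, gate, ingest, sink]
Visit front; enqueue shard, store → queue [leaf, node, queue, relay, gate, ingest, sink, shard, store]
Visit leaf; enqueue index, peer → queue [node, queue, relay, gate, ingest, sink, shard, store, index, peer]
Visit node; enqueue broker → queue [queue, relay, gate, ingest, sink, shard, store, index, peer, broker]
Visit queue; enqueue bridge → queue [relay, gate, ingest, sink, shard, store, index, peer, broker, bridge]
Visit relay → queue [gate, ingest, sink, shard, store, index, peer, broker, bridge]
Visit gate → queue [ingest, sink, shard, store, index, peer, broker, bridge]
Visit ingest → queue [sink, shard, store, index, peer, broker, bridge]
Visit sink; enqueue back → queue [shard, store, index, peer, broker, bridge, back]
Visit shard → queue [store, index, peer, broker, bridge, back]
Visit store → queue [index, peer, broker, bridge, back]
Visit index → queue [peer, broker, bridge, back]
Visit peer → queue [broker, bridge, back]
Visit broker → queue [bridge, back]
Visit bridge → queue [back]
Visit back → queue []

ledger, agent, cache, mesh, front, leaf, node, queue, relay, gate, ingest, sink, shard, store, index, peer, broker, bridge, back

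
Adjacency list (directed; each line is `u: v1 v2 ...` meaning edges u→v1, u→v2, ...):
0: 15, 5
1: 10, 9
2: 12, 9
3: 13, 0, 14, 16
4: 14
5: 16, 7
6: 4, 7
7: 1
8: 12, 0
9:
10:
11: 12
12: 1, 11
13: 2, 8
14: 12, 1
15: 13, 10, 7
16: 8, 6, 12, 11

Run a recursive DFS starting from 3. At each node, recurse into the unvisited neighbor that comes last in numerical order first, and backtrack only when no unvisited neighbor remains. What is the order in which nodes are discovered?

Visit 3
3 → 16
16 → 12
12 → 11
12 → 1
1 → 10
1 → 9
16 → 8
8 → 0
0 → 15
15 → 13
13 → 2
15 → 7
0 → 5
16 → 6
6 → 4
4 → 14

3 -> 16 -> 12 -> 11 -> 1 -> 10 -> 9 -> 8 -> 0 -> 15 -> 13 -> 2 -> 7 -> 5 -> 6 -> 4 -> 14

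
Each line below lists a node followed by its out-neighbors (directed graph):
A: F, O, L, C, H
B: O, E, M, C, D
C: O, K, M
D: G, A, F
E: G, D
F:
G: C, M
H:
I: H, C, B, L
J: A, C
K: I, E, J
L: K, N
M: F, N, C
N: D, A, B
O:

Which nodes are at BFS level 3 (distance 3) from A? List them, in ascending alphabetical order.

Level 0: A
Level 1: C, F, H, L, O
Level 2: K, M, N
Level 3: B, D, E, I, J
Level 4: G

B, D, E, I, J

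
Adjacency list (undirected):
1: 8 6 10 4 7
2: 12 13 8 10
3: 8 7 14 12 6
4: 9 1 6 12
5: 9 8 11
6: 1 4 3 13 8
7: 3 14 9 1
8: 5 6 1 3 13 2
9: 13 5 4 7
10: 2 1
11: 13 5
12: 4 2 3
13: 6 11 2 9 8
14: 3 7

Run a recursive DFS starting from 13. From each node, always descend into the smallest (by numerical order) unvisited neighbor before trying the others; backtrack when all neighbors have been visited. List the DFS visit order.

13, 2, 8, 1, 4, 6, 3, 7, 9, 5, 11, 14, 12, 10

Visit 13
13 → 2
2 → 8
8 → 1
1 → 4
4 → 6
6 → 3
3 → 7
7 → 9
9 → 5
5 → 11
7 → 14
3 → 12
1 → 10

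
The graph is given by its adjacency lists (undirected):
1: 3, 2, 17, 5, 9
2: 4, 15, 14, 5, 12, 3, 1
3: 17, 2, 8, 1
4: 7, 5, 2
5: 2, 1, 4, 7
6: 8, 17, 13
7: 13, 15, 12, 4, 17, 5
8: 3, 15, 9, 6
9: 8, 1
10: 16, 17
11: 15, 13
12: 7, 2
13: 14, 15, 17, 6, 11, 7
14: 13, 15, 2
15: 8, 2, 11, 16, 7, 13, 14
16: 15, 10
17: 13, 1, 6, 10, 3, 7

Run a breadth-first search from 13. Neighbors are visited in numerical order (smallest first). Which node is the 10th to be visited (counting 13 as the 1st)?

Visit 13; enqueue 6, 7, 11, 14, 15, 17 → queue [6, 7, 11, 14, 15, 17]
Visit 6; enqueue 8 → queue [7, 11, 14, 15, 17, 8]
Visit 7; enqueue 4, 5, 12 → queue [11, 14, 15, 17, 8, 4, 5, 12]
Visit 11 → queue [14, 15, 17, 8, 4, 5, 12]
Visit 14; enqueue 2 → queue [15, 17, 8, 4, 5, 12, 2]
Visit 15; enqueue 16 → queue [17, 8, 4, 5, 12, 2, 16]
Visit 17; enqueue 1, 3, 10 → queue [8, 4, 5, 12, 2, 16, 1, 3, 10]
Visit 8; enqueue 9 → queue [4, 5, 12, 2, 16, 1, 3, 10, 9]
Visit 4 → queue [5, 12, 2, 16, 1, 3, 10, 9]
Visit 5 → queue [12, 2, 16, 1, 3, 10, 9]
Visit 12 → queue [2, 16, 1, 3, 10, 9]
Visit 2 → queue [16, 1, 3, 10, 9]
Visit 16 → queue [1, 3, 10, 9]
Visit 1 → queue [3, 10, 9]
Visit 3 → queue [10, 9]
Visit 10 → queue [9]
Visit 9 → queue []

Visit order: 13, 6, 7, 11, 14, 15, 17, 8, 4, 5, 12, 2, 16, 1, 3, 10, 9

5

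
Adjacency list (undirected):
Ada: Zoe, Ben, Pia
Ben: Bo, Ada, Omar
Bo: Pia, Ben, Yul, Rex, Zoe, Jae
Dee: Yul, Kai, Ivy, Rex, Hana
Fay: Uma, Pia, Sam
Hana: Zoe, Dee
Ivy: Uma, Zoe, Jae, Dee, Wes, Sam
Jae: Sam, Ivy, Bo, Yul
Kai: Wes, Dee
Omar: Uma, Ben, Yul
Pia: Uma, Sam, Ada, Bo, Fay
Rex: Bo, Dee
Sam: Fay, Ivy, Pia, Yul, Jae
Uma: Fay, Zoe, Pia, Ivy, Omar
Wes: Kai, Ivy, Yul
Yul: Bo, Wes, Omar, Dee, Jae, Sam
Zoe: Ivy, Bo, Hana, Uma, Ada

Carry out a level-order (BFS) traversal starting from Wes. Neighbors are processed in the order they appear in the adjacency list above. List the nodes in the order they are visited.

Wes, Kai, Ivy, Yul, Dee, Uma, Zoe, Jae, Sam, Bo, Omar, Rex, Hana, Fay, Pia, Ada, Ben

Visit Wes; enqueue Kai, Ivy, Yul → queue [Kai, Ivy, Yul]
Visit Kai; enqueue Dee → queue [Ivy, Yul, Dee]
Visit Ivy; enqueue Uma, Zoe, Jae, Sam → queue [Yul, Dee, Uma, Zoe, Jae, Sam]
Visit Yul; enqueue Bo, Omar → queue [Dee, Uma, Zoe, Jae, Sam, Bo, Omar]
Visit Dee; enqueue Rex, Hana → queue [Uma, Zoe, Jae, Sam, Bo, Omar, Rex, Hana]
Visit Uma; enqueue Fay, Pia → queue [Zoe, Jae, Sam, Bo, Omar, Rex, Hana, Fay, Pia]
Visit Zoe; enqueue Ada → queue [Jae, Sam, Bo, Omar, Rex, Hana, Fay, Pia, Ada]
Visit Jae → queue [Sam, Bo, Omar, Rex, Hana, Fay, Pia, Ada]
Visit Sam → queue [Bo, Omar, Rex, Hana, Fay, Pia, Ada]
Visit Bo; enqueue Ben → queue [Omar, Rex, Hana, Fay, Pia, Ada, Ben]
Visit Omar → queue [Rex, Hana, Fay, Pia, Ada, Ben]
Visit Rex → queue [Hana, Fay, Pia, Ada, Ben]
Visit Hana → queue [Fay, Pia, Ada, Ben]
Visit Fay → queue [Pia, Ada, Ben]
Visit Pia → queue [Ada, Ben]
Visit Ada → queue [Ben]
Visit Ben → queue []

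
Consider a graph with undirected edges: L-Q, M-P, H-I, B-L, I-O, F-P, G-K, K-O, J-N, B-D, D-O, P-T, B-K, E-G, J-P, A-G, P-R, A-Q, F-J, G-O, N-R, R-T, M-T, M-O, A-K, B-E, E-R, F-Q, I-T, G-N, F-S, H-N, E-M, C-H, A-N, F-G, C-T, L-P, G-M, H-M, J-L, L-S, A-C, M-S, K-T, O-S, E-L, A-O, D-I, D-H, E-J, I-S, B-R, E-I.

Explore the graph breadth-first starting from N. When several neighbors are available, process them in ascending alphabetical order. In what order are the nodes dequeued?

N → A → G → H → J → R → C → K → O → Q → E → F → M → D → I → L → P → B → T → S

Visit N; enqueue A, G, H, J, R → queue [A, G, H, J, R]
Visit A; enqueue C, K, O, Q → queue [G, H, J, R, C, K, O, Q]
Visit G; enqueue E, F, M → queue [H, J, R, C, K, O, Q, E, F, M]
Visit H; enqueue D, I → queue [J, R, C, K, O, Q, E, F, M, D, I]
Visit J; enqueue L, P → queue [R, C, K, O, Q, E, F, M, D, I, L, P]
Visit R; enqueue B, T → queue [C, K, O, Q, E, F, M, D, I, L, P, B, T]
Visit C → queue [K, O, Q, E, F, M, D, I, L, P, B, T]
Visit K → queue [O, Q, E, F, M, D, I, L, P, B, T]
Visit O; enqueue S → queue [Q, E, F, M, D, I, L, P, B, T, S]
Visit Q → queue [E, F, M, D, I, L, P, B, T, S]
Visit E → queue [F, M, D, I, L, P, B, T, S]
Visit F → queue [M, D, I, L, P, B, T, S]
Visit M → queue [D, I, L, P, B, T, S]
Visit D → queue [I, L, P, B, T, S]
Visit I → queue [L, P, B, T, S]
Visit L → queue [P, B, T, S]
Visit P → queue [B, T, S]
Visit B → queue [T, S]
Visit T → queue [S]
Visit S → queue []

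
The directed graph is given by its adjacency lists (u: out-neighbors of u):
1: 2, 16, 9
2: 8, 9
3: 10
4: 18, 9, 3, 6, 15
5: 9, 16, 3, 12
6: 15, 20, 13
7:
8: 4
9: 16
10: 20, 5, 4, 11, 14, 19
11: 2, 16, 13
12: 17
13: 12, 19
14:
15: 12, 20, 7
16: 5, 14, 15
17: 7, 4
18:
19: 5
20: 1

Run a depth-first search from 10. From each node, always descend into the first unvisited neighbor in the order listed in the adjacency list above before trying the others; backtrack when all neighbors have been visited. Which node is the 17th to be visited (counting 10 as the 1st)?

6

Visit 10
10 → 20
20 → 1
1 → 2
2 → 8
8 → 4
4 → 18
4 → 9
9 → 16
16 → 5
5 → 3
5 → 12
12 → 17
17 → 7
16 → 14
16 → 15
4 → 6
6 → 13
13 → 19
10 → 11

Visit order: 10, 20, 1, 2, 8, 4, 18, 9, 16, 5, 3, 12, 17, 7, 14, 15, 6, 13, 19, 11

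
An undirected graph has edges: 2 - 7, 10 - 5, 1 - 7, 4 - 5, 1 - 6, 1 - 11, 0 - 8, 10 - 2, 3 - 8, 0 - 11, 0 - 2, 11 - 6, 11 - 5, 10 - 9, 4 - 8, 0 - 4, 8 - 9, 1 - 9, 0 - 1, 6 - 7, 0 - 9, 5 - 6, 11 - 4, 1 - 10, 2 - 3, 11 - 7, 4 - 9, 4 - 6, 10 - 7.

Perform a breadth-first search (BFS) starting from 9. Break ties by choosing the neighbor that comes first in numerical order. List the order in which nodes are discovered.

Visit 9; enqueue 0, 1, 4, 8, 10 → queue [0, 1, 4, 8, 10]
Visit 0; enqueue 2, 11 → queue [1, 4, 8, 10, 2, 11]
Visit 1; enqueue 6, 7 → queue [4, 8, 10, 2, 11, 6, 7]
Visit 4; enqueue 5 → queue [8, 10, 2, 11, 6, 7, 5]
Visit 8; enqueue 3 → queue [10, 2, 11, 6, 7, 5, 3]
Visit 10 → queue [2, 11, 6, 7, 5, 3]
Visit 2 → queue [11, 6, 7, 5, 3]
Visit 11 → queue [6, 7, 5, 3]
Visit 6 → queue [7, 5, 3]
Visit 7 → queue [5, 3]
Visit 5 → queue [3]
Visit 3 → queue []

9 → 0 → 1 → 4 → 8 → 10 → 2 → 11 → 6 → 7 → 5 → 3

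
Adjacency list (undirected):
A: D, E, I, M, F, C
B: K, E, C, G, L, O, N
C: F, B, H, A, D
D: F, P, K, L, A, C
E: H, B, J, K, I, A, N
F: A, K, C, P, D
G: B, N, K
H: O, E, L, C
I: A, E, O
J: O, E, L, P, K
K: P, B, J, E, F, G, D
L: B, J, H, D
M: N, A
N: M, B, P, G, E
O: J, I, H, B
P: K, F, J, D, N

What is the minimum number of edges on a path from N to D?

Level 0: N
Level 1: B, E, G, M, P
Level 2: A, C, D, F, H, I, J, K, L, O
D first appears at level 2.

2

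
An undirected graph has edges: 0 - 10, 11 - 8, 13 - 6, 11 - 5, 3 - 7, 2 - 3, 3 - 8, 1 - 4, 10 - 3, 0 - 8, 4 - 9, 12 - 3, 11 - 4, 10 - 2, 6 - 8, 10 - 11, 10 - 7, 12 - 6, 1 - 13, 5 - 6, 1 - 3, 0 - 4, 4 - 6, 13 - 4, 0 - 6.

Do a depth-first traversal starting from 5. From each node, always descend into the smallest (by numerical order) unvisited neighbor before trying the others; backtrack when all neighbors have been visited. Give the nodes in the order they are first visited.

5 6 0 4 1 3 2 10 7 11 8 12 13 9

Visit 5
5 → 6
6 → 0
0 → 4
4 → 1
1 → 3
3 → 2
2 → 10
10 → 7
10 → 11
11 → 8
3 → 12
1 → 13
4 → 9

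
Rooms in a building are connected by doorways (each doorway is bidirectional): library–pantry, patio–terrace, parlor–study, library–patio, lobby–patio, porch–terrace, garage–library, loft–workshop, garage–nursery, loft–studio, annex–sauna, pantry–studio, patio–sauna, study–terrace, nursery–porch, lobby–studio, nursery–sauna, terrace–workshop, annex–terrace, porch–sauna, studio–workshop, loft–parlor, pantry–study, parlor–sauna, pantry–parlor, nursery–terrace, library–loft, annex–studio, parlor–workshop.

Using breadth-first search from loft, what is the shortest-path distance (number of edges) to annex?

Level 0: loft
Level 1: library, parlor, studio, workshop
Level 2: annex, garage, lobby, pantry, patio, sauna, study, terrace
Level 3: nursery, porch
annex first appears at level 2.

2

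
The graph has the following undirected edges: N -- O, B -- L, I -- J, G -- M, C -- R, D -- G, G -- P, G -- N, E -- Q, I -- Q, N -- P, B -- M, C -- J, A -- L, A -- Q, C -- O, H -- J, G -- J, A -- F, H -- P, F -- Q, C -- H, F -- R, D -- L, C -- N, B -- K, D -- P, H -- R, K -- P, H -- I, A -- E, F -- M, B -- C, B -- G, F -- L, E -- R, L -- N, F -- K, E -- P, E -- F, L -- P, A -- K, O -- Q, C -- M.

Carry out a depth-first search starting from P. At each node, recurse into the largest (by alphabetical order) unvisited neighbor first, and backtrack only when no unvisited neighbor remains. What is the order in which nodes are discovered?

Visit P
P → N
N → O
O → Q
Q → I
I → J
J → H
H → R
R → F
F → M
M → G
G → D
D → L
L → B
B → K
K → A
A → E
B → C

P → N → O → Q → I → J → H → R → F → M → G → D → L → B → K → A → E → C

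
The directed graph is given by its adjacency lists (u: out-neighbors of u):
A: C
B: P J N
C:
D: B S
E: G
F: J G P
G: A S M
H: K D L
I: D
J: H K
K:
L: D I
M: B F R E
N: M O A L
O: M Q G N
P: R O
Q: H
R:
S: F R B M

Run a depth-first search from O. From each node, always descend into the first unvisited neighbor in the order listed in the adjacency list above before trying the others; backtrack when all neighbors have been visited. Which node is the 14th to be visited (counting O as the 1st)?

C

Visit O
O → M
M → B
B → P
P → R
B → J
J → H
H → K
H → D
D → S
S → F
F → G
G → A
A → C
H → L
L → I
B → N
M → E
O → Q

Visit order: O, M, B, P, R, J, H, K, D, S, F, G, A, C, L, I, N, E, Q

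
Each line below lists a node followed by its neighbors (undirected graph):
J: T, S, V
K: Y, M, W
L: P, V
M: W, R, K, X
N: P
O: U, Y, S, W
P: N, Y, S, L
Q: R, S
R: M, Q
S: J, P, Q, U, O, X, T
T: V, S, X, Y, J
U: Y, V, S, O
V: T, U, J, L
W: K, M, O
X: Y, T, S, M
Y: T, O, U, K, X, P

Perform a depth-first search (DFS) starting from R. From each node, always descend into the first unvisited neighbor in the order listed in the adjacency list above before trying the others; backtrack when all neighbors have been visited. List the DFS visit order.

Visit R
R → M
M → W
W → K
K → Y
Y → T
T → V
V → U
U → S
S → J
S → P
P → N
P → L
S → Q
S → O
S → X

R M W K Y T V U S J P N L Q O X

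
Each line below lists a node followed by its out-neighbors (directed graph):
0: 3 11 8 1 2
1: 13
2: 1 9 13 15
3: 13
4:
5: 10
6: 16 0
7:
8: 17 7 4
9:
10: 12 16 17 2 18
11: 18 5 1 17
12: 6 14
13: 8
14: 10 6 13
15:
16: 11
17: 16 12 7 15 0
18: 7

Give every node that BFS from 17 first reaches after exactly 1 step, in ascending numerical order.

0, 7, 12, 15, 16

Level 0: 17
Level 1: 0, 7, 12, 15, 16
Level 2: 1, 2, 3, 6, 8, 11, 14
Level 3: 4, 5, 9, 10, 13, 18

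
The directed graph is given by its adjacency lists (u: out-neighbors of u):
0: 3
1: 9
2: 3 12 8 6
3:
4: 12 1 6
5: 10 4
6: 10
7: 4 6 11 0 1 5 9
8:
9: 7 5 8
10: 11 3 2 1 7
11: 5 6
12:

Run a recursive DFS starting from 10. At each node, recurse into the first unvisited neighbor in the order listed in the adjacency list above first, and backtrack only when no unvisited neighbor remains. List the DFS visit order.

Visit 10
10 → 11
11 → 5
5 → 4
4 → 12
4 → 1
1 → 9
9 → 7
7 → 6
7 → 0
0 → 3
9 → 8
10 → 2

10 -> 11 -> 5 -> 4 -> 12 -> 1 -> 9 -> 7 -> 6 -> 0 -> 3 -> 8 -> 2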